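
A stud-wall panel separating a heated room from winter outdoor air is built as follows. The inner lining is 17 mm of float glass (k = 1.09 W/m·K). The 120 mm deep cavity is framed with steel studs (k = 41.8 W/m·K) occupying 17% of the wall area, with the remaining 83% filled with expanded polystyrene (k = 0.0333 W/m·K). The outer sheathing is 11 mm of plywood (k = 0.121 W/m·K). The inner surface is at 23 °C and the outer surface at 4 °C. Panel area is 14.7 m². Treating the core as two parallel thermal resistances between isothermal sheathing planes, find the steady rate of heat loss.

Sheathing layers in series; stud and cavity paths in parallel between them.
R_inner = 0.017/(1.09×14.7) = 0.001061 K/W
R_stud  = 0.12/(41.8×0.17×14.7) = 0.001149 K/W
R_cav   = 0.12/(0.0333×0.83×14.7) = 0.2954 K/W
1/R_core = 1/R_stud + 1/R_cav → R_core = 0.001144 K/W
R_outer = 0.011/(0.121×14.7) = 0.006184 K/W
R_total = 0.00839 K/W
Q = ΔT/R_total = 19/0.00839

Q ≈ 2260 W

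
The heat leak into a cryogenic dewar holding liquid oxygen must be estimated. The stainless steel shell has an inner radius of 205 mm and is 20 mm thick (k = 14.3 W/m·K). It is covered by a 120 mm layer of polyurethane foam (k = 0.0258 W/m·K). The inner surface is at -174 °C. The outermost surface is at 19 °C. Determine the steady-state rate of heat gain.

Q ≈ 40.5 W

Each spherical layer contributes R = (1/r_i − 1/r_o)/(4πk):
R_stainless steel shell = (1/0.205 − 1/0.225)/(4π×14.3) = 0.002413 K/W
R_polyurethane foam = (1/0.225 − 1/0.345)/(4π×0.0258) = 4.768 K/W
R_total = 4.771 K/W
Q = ΔT/R_total = 193/4.771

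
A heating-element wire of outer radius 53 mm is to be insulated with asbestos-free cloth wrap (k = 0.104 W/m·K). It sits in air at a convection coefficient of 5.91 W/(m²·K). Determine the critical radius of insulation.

r_cr ≈ 17.6 mm

For a cylinder r_cr = k/h = 0.104/5.91
r_cr = 17.6 mm; since the bare radius (53 mm) is above r_cr, any added insulation will reduce heat loss.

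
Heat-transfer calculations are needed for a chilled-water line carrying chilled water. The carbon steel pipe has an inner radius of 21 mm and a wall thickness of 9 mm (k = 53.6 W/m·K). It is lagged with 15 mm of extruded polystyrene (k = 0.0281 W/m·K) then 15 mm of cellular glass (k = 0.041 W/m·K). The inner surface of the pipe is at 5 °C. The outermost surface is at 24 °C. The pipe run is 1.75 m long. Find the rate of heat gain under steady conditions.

Q ≈ 9.74 W

Per-layer cylindrical resistances, series-summed:
R_carbon steel pipe wall = ln(30/21)/(2π×53.6×1.75) = 6.052×10^-4 K/W
R_extruded polystyrene = ln(45/30)/(2π×0.0281×1.75) = 1.312 K/W
R_cellular glass = ln(60/45)/(2π×0.041×1.75) = 0.6381 K/W
R_total = 1.951 K/W
Q = ΔT/R_total = 19/1.951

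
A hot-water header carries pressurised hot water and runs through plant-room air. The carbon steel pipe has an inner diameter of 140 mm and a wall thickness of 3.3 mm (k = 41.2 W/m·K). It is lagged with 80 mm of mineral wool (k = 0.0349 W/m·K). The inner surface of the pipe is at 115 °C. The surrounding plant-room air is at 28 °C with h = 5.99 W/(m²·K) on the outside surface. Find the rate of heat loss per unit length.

q′ ≈ 24.6 W/m

Radial resistances (cylindrical: R_cond = ln(r_o/r_i)/(2πkL), R_conv = 1/(h·2πrL)):
R_carbon steel pipe wall = ln(73.3/70)/(2π×41.2×1) = 1.779×10^-4 K/W
R_mineral wool = ln(153.3/73.3)/(2π×0.0349×1) = 3.365 K/W
R_outer film = 1/(h_o·2πr_oL) = 1/(5.99×2π×0.1533×1) = 0.1733 K/W
R_total = 3.538 K/W
Q = ΔT/R_total = 87/3.538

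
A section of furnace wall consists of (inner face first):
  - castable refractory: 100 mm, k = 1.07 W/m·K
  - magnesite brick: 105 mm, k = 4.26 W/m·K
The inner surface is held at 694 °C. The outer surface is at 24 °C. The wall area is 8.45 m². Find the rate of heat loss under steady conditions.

Thermal resistances in series:
R_castable refractory = L/(kA) = 0.1/(1.07×8.45) = 0.01106 K/W
R_magnesite brick = L/(kA) = 0.105/(4.26×8.45) = 0.002917 K/W
R_total = 0.01398 K/W
Q = ΔT / R_total = 670 / 0.01398

Q ≈ 47900 W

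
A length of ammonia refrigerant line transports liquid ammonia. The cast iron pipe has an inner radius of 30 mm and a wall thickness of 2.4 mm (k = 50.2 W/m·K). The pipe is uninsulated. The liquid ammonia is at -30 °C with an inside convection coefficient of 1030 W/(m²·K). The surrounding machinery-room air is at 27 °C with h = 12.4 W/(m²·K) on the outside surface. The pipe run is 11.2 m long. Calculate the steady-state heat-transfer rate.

Q ≈ 1590 W

Per-layer cylindrical resistances, series-summed:
R_inner film = 1/(h_i·2πr₁L) = 1/(1030×2π×0.03×11.2) = 4.599×10^-4 K/W
R_cast iron pipe wall = ln(32.4/30)/(2π×50.2×11.2) = 2.179×10^-5 K/W
R_outer film = 1/(h_o·2πr_oL) = 1/(12.4×2π×0.0324×11.2) = 0.03537 K/W
R_total = 0.03585 K/W
Q = ΔT/R_total = 57/0.03585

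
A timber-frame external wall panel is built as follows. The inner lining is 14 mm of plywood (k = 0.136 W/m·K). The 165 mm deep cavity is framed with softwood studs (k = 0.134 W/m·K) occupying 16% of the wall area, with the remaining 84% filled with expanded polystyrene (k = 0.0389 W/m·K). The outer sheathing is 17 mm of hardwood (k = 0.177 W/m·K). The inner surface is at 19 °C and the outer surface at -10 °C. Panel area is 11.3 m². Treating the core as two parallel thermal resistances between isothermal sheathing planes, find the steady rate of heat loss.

Sheathing layers in series; stud and cavity paths in parallel between them.
R_inner = 0.014/(0.136×11.3) = 0.00911 K/W
R_stud  = 0.165/(0.134×0.16×11.3) = 0.6811 K/W
R_cav   = 0.165/(0.0389×0.84×11.3) = 0.4469 K/W
1/R_core = 1/R_stud + 1/R_cav → R_core = 0.2698 K/W
R_outer = 0.017/(0.177×11.3) = 0.0085 K/W
R_total = 0.2874 K/W
Q = ΔT/R_total = 29/0.2874

Q ≈ 101 W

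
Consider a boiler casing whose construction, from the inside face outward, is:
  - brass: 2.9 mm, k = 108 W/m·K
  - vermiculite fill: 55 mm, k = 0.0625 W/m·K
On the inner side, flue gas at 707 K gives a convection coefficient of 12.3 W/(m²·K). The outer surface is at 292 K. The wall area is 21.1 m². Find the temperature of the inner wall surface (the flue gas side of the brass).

T ≈ 672 K

Thermal resistances in series:
R_inner film = 1/(h_i·A) = 1/(12.3×21.1) = 0.003853 K/W
R_brass = L/(kA) = 0.0029/(108×21.1) = 1.273×10^-6 K/W
R_vermiculite fill = L/(kA) = 0.055/(0.0625×21.1) = 0.04171 K/W
R_total = 0.04556 K/W;  Q = ΔT/R_total = 415/0.04556 = 9109 W
T_interface = T_inner − Q·ΣR(inner→interface) = 707 − 9110×0.003853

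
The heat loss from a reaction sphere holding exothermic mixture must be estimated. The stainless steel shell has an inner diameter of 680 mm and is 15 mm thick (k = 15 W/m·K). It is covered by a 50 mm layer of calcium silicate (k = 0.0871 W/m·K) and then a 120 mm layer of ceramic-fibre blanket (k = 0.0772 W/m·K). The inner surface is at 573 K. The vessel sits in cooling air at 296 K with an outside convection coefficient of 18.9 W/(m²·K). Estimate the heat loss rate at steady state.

Radial (spherical) resistances in series:
R_stainless steel shell = (1/0.34 − 1/0.355)/(4π×15) = 6.593×10^-4 K/W
R_calcium silicate = (1/0.355 − 1/0.405)/(4π×0.0871) = 0.3177 K/W
R_ceramic-fibre blanket = (1/0.405 − 1/0.525)/(4π×0.0772) = 0.5818 K/W
R_outer film = 1/(h·4πr_o²) = 1/(18.9×4π×0.525²) = 0.01528 K/W
R_total = 0.9154 K/W
Q = ΔT/R_total = 277/0.9154

Q ≈ 303 W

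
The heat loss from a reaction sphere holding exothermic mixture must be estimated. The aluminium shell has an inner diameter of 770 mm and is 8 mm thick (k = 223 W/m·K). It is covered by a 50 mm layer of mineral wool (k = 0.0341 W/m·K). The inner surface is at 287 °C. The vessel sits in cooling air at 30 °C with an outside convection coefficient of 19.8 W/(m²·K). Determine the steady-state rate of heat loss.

For a spherical shell R = (1/r₁ − 1/r₂)/(4πk); film R = 1/(h·4πr²). In series:
R_aluminium shell = (1/0.385 − 1/0.393)/(4π×223) = 1.887×10^-5 K/W
R_mineral wool = (1/0.393 − 1/0.443)/(4π×0.0341) = 0.6702 K/W
R_outer film = 1/(h·4πr_o²) = 1/(19.8×4π×0.443²) = 0.02048 K/W
R_total = 0.6907 K/W
Q = ΔT/R_total = 257/0.6907

Q ≈ 372 W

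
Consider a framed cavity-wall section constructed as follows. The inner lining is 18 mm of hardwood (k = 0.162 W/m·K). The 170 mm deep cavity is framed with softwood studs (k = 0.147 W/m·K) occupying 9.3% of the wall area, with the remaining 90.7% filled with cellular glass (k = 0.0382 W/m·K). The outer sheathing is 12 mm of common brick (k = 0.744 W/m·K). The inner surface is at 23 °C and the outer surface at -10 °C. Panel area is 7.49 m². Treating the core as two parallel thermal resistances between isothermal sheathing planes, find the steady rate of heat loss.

Sheathing layers in series; stud and cavity paths in parallel between them.
R_inner = 0.018/(0.162×7.49) = 0.01483 K/W
R_stud  = 0.17/(0.147×0.093×7.49) = 1.66 K/W
R_cav   = 0.17/(0.0382×0.907×7.49) = 0.6551 K/W
1/R_core = 1/R_stud + 1/R_cav → R_core = 0.4697 K/W
R_outer = 0.012/(0.744×7.49) = 0.002153 K/W
R_total = 0.4867 K/W
Q = ΔT/R_total = 33/0.4867

Q ≈ 67.8 W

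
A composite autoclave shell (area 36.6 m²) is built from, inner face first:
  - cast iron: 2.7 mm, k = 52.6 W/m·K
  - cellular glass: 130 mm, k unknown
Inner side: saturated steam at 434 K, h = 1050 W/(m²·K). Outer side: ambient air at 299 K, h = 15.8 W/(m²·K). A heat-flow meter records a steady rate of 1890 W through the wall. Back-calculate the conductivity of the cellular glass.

k ≈ 0.051 W/(m·K)

Treating each layer as a thermal resistance in series:
R_inner film = 1/(h_i·A) = 1/(1050×36.6) = 2.602×10^-5 K/W
R_cast iron = L/(kA) = 0.0027/(52.6×36.6) = 1.402×10^-6 K/W
R_outer film = 1/(h_o·A) = 1/(15.8×36.6) = 0.001729 K/W
Sum of known resistances R_other = 0.001757 K/W
Total R = ΔT/Q = 135/1890 = 0.07143 K/W
R_cellular glass = R_total − R_other = 0.06967 K/W
k = L/(R·A) = 0.13/(0.06967×36.6)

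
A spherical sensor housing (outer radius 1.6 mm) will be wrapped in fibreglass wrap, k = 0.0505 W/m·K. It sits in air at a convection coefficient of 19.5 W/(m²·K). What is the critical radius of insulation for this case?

For a sphere r_cr = 2k/h = 2×0.0505/19.5
r_cr = 5.18 mm; since the bare radius (1.6 mm) is below r_cr, adding a thin layer of insulation will *increase* heat loss.

r_cr ≈ 5.18 mm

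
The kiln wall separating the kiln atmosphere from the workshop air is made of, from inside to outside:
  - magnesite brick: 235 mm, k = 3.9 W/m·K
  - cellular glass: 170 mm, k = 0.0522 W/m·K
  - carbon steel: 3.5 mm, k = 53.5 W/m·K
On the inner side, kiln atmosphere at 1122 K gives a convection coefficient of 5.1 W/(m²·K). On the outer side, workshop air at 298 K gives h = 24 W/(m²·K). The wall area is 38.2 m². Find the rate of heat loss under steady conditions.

Q ≈ 8850 W

Thermal resistances in series:
R_inner film = 1/(h_i·A) = 1/(5.1×38.2) = 0.005133 K/W
R_magnesite brick = L/(kA) = 0.235/(3.9×38.2) = 0.001577 K/W
R_cellular glass = L/(kA) = 0.17/(0.0522×38.2) = 0.08525 K/W
R_carbon steel = L/(kA) = 0.0035/(53.5×38.2) = 1.713×10^-6 K/W
R_outer film = 1/(h_o·A) = 1/(24×38.2) = 0.001091 K/W
R_total = 0.09306 K/W
Q = ΔT / R_total = 824 / 0.09306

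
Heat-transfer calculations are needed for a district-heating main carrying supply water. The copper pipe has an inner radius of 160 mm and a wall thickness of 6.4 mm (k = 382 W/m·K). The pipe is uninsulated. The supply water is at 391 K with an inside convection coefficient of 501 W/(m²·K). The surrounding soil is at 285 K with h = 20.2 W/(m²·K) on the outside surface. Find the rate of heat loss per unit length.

q′ ≈ 2150 W/m

Treating each annulus and film as a series resistance:
R_inner film = 1/(h_i·2πr₁L) = 1/(501×2π×0.16×1) = 0.001985 K/W
R_copper pipe wall = ln(166.4/160)/(2π×382×1) = 1.634×10^-5 K/W
R_outer film = 1/(h_o·2πr_oL) = 1/(20.2×2π×0.1664×1) = 0.04735 K/W
R_total = 0.04935 K/W
Q = ΔT/R_total = 106/0.04935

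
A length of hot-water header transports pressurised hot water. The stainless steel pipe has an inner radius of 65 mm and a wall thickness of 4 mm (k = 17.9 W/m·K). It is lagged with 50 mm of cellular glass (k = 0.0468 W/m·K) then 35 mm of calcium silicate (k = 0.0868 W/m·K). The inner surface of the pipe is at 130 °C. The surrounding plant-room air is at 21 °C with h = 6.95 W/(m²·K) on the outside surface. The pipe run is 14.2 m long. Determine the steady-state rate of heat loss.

Radial resistances (cylindrical: R_cond = ln(r_o/r_i)/(2πkL), R_conv = 1/(h·2πrL)):
R_stainless steel pipe wall = ln(69/65)/(2π×17.9×14.2) = 3.739×10^-5 K/W
R_cellular glass = ln(119/69)/(2π×0.0468×14.2) = 0.1305 K/W
R_calcium silicate = ln(154/119)/(2π×0.0868×14.2) = 0.03329 K/W
R_outer film = 1/(h_o·2πr_oL) = 1/(6.95×2π×0.154×14.2) = 0.01047 K/W
R_total = 0.1743 K/W
Q = ΔT/R_total = 109/0.1743

Q ≈ 625 W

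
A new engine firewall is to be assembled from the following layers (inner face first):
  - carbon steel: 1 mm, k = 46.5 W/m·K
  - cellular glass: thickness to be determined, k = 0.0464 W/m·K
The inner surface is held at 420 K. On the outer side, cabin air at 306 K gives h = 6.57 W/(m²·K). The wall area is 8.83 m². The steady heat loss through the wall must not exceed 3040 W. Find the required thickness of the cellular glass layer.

Thermal resistances in series:
R_carbon steel = L/(kA) = 0.001/(46.5×8.83) = 2.435×10^-6 K/W
R_outer film = 1/(h_o·A) = 1/(6.57×8.83) = 0.01724 K/W
Sum of the known resistances R_other = 0.01724 K/W
Required total resistance R_tot = ΔT/Q_allow = 114/3040 = 0.0375 K/W
R_cellular glass = R_tot − R_other = 0.02026 K/W
L = R·k·A = 0.02026×0.0464×8.83

L ≈ 8.3 mm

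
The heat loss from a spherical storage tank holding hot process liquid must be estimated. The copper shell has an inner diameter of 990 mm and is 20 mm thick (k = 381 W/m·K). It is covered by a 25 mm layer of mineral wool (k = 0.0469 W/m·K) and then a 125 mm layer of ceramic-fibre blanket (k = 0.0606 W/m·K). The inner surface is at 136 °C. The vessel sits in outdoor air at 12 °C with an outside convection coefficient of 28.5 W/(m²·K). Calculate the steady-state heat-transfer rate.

Each spherical layer contributes R = (1/r_i − 1/r_o)/(4πk):
R_copper shell = (1/0.495 − 1/0.515)/(4π×381) = 1.639×10^-5 K/W
R_mineral wool = (1/0.515 − 1/0.54)/(4π×0.0469) = 0.1525 K/W
R_ceramic-fibre blanket = (1/0.54 − 1/0.665)/(4π×0.0606) = 0.4571 K/W
R_outer film = 1/(h·4πr_o²) = 1/(28.5×4π×0.665²) = 0.006314 K/W
R_total = 0.616 K/W
Q = ΔT/R_total = 124/0.616

Q ≈ 201 W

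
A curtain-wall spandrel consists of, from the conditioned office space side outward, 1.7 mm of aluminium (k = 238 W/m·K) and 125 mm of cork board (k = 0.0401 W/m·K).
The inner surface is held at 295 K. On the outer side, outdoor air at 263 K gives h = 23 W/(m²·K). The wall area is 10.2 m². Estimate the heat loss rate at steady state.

Thermal resistances in series:
R_aluminium = L/(kA) = 0.0017/(238×10.2) = 7.003×10^-7 K/W
R_cork board = L/(kA) = 0.125/(0.0401×10.2) = 0.3056 K/W
R_outer film = 1/(h_o·A) = 1/(23×10.2) = 0.004263 K/W
R_total = 0.3099 K/W
Q = ΔT / R_total = 32 / 0.3099

Q ≈ 103 W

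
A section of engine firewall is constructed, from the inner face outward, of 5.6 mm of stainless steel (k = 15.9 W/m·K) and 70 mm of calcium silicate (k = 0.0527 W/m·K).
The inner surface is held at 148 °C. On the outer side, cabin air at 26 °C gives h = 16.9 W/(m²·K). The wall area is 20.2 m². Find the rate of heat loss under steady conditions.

Series thermal resistances:
R_stainless steel = L/(kA) = 0.0056/(15.9×20.2) = 1.744×10^-5 K/W
R_calcium silicate = L/(kA) = 0.07/(0.0527×20.2) = 0.06576 K/W
R_outer film = 1/(h_o·A) = 1/(16.9×20.2) = 0.002929 K/W
R_total = 0.0687 K/W
Q = ΔT / R_total = 122 / 0.0687

Q ≈ 1780 W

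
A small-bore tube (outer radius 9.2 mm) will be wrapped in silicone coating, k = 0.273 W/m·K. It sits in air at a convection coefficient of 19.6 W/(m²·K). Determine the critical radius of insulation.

r_cr ≈ 13.9 mm

For a cylinder r_cr = k/h = 0.273/19.6
r_cr = 13.9 mm; since the bare radius (9.2 mm) is below r_cr, adding a thin layer of insulation will *increase* heat loss.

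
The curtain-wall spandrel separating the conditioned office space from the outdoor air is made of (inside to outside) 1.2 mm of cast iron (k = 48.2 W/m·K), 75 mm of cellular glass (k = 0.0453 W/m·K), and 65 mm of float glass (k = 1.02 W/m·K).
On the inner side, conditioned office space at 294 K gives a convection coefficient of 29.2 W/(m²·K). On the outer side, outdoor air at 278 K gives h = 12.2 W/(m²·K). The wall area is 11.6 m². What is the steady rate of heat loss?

Treating each layer as a thermal resistance in series:
R_inner film = 1/(h_i·A) = 1/(29.2×11.6) = 0.002952 K/W
R_cast iron = L/(kA) = 0.0012/(48.2×11.6) = 2.146×10^-6 K/W
R_cellular glass = L/(kA) = 0.075/(0.0453×11.6) = 0.1427 K/W
R_float glass = L/(kA) = 0.065/(1.02×11.6) = 0.005494 K/W
R_outer film = 1/(h_o·A) = 1/(12.2×11.6) = 0.007066 K/W
R_total = 0.1582 K/W
Q = ΔT / R_total = 16 / 0.1582

Q ≈ 101 W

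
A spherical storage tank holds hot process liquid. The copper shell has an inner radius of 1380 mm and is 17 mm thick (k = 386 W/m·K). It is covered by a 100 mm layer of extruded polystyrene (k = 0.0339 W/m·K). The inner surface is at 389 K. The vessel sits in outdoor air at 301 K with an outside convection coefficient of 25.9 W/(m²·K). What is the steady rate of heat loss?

Q ≈ 775 W

Radial (spherical) resistances in series:
R_copper shell = (1/1.38 − 1/1.397)/(4π×386) = 1.818×10^-6 K/W
R_extruded polystyrene = (1/1.397 − 1/1.497)/(4π×0.0339) = 0.1122 K/W
R_outer film = 1/(h·4πr_o²) = 1/(25.9×4π×1.497²) = 0.001371 K/W
R_total = 0.1136 K/W
Q = ΔT/R_total = 88/0.1136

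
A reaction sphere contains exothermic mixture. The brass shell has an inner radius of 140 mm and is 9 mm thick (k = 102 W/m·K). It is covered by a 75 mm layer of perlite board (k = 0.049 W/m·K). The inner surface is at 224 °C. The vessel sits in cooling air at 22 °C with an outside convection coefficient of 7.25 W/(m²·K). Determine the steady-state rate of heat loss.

Each spherical layer contributes R = (1/r_i − 1/r_o)/(4πk):
R_brass shell = (1/0.14 − 1/0.149)/(4π×102) = 3.366×10^-4 K/W
R_perlite board = (1/0.149 − 1/0.224)/(4π×0.049) = 3.649 K/W
R_outer film = 1/(h·4πr_o²) = 1/(7.25×4π×0.224²) = 0.2188 K/W
R_total = 3.868 K/W
Q = ΔT/R_total = 202/3.868

Q ≈ 52.2 W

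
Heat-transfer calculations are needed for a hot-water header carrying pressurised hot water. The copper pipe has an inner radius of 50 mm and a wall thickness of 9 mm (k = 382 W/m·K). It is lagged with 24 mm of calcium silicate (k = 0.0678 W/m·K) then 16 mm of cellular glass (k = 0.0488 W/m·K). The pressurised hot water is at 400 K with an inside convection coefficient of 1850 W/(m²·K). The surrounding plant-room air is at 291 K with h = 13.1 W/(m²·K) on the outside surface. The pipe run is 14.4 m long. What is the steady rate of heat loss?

Q ≈ 1050 W

Radial resistances (cylindrical: R_cond = ln(r_o/r_i)/(2πkL), R_conv = 1/(h·2πrL)):
R_inner film = 1/(h_i·2πr₁L) = 1/(1850×2π×0.05×14.4) = 1.195×10^-4 K/W
R_copper pipe wall = ln(59/50)/(2π×382×14.4) = 4.789×10^-6 K/W
R_calcium silicate = ln(83/59)/(2π×0.0678×14.4) = 0.05564 K/W
R_cellular glass = ln(99/83)/(2π×0.0488×14.4) = 0.03992 K/W
R_outer film = 1/(h_o·2πr_oL) = 1/(13.1×2π×0.099×14.4) = 0.008522 K/W
R_total = 0.1042 K/W
Q = ΔT/R_total = 109/0.1042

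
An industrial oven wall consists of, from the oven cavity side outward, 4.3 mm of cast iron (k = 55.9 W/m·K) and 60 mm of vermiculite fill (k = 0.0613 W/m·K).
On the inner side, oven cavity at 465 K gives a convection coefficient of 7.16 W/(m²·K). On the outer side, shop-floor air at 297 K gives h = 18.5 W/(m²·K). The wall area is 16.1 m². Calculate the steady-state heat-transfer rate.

Thermal resistances in series:
R_inner film = 1/(h_i·A) = 1/(7.16×16.1) = 0.008675 K/W
R_cast iron = L/(kA) = 0.0043/(55.9×16.1) = 4.778×10^-6 K/W
R_vermiculite fill = L/(kA) = 0.06/(0.0613×16.1) = 0.06079 K/W
R_outer film = 1/(h_o·A) = 1/(18.5×16.1) = 0.003357 K/W
R_total = 0.07283 K/W
Q = ΔT / R_total = 168 / 0.07283

Q ≈ 2310 W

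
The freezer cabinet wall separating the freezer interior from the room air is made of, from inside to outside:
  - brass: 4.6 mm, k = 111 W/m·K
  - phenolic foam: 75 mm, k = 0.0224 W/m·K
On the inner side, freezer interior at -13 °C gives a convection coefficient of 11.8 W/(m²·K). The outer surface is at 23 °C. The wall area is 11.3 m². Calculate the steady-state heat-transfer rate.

Q ≈ 118 W

Model the wall as resistances in series:
R_inner film = 1/(h_i·A) = 1/(11.8×11.3) = 0.0075 K/W
R_brass = L/(kA) = 0.0046/(111×11.3) = 3.667×10^-6 K/W
R_phenolic foam = L/(kA) = 0.075/(0.0224×11.3) = 0.2963 K/W
R_total = 0.3038 K/W
Q = ΔT / R_total = 36 / 0.3038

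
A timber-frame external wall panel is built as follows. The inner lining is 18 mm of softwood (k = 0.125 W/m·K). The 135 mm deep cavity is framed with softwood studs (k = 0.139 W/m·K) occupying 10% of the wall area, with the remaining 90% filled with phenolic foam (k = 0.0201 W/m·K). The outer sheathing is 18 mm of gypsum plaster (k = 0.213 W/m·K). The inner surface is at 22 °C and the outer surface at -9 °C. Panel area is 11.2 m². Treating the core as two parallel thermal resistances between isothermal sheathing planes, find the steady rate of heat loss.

Sheathing layers in series; stud and cavity paths in parallel between them.
R_inner = 0.018/(0.125×11.2) = 0.01286 K/W
R_stud  = 0.135/(0.139×0.1×11.2) = 0.8672 K/W
R_cav   = 0.135/(0.0201×0.9×11.2) = 0.6663 K/W
1/R_core = 1/R_stud + 1/R_cav → R_core = 0.3768 K/W
R_outer = 0.018/(0.213×11.2) = 0.007545 K/W
R_total = 0.3972 K/W
Q = ΔT/R_total = 31/0.3972

Q ≈ 78 W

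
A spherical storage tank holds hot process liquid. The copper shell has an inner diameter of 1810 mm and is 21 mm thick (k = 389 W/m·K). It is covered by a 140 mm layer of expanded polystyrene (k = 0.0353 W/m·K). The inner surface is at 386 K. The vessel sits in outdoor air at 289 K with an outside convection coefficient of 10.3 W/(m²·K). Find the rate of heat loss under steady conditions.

Q ≈ 297 W

Radial (spherical) resistances in series:
R_copper shell = (1/0.905 − 1/0.926)/(4π×389) = 5.126×10^-6 K/W
R_expanded polystyrene = (1/0.926 − 1/1.066)/(4π×0.0353) = 0.3197 K/W
R_outer film = 1/(h·4πr_o²) = 1/(10.3×4π×1.066²) = 0.006799 K/W
R_total = 0.3265 K/W
Q = ΔT/R_total = 97/0.3265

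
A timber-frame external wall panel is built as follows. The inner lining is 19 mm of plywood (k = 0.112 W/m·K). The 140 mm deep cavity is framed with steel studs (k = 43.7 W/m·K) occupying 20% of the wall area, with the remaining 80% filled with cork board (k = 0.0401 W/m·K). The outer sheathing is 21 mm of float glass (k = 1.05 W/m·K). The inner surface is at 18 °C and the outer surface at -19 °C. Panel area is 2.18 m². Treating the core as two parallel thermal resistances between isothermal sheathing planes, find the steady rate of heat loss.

Q ≈ 392 W

Sheathing layers in series; stud and cavity paths in parallel between them.
R_inner = 0.019/(0.112×2.18) = 0.07782 K/W
R_stud  = 0.14/(43.7×0.2×2.18) = 0.007348 K/W
R_cav   = 0.14/(0.0401×0.8×2.18) = 2.002 K/W
1/R_core = 1/R_stud + 1/R_cav → R_core = 0.007321 K/W
R_outer = 0.021/(1.05×2.18) = 0.009174 K/W
R_total = 0.09431 K/W
Q = ΔT/R_total = 37/0.09431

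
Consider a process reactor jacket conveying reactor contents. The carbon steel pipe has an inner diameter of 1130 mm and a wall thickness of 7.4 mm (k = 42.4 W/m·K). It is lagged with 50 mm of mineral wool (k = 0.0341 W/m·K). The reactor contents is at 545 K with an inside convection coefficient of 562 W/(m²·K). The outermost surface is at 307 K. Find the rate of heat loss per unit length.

Per-layer cylindrical resistances, series-summed:
R_inner film = 1/(h_i·2πr₁L) = 1/(562×2π×0.565×1) = 5.012×10^-4 K/W
R_carbon steel pipe wall = ln(572.4/565)/(2π×42.4×1) = 4.884×10^-5 K/W
R_mineral wool = ln(622.4/572.4)/(2π×0.0341×1) = 0.3909 K/W
R_total = 0.3914 K/W
Q = ΔT/R_total = 238/0.3914

q′ ≈ 608 W/m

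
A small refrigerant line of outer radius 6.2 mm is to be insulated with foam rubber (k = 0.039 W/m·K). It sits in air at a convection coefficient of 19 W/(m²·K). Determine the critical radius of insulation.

For a cylinder r_cr = k/h = 0.039/19
r_cr = 2.05 mm; since the bare radius (6.2 mm) is above r_cr, any added insulation will reduce heat loss.

r_cr ≈ 2.05 mm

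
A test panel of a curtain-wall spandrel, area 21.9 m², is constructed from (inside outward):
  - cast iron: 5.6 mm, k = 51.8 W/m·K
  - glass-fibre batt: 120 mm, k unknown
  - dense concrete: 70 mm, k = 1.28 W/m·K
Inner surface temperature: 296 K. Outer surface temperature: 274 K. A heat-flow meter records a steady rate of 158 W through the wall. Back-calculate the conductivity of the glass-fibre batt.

Model the wall as resistances in series:
R_cast iron = L/(kA) = 0.0056/(51.8×21.9) = 4.936×10^-6 K/W
R_dense concrete = L/(kA) = 0.07/(1.28×21.9) = 0.002497 K/W
Sum of known resistances R_other = 0.002502 K/W
Total R = ΔT/Q = 22/158 = 0.1392 K/W
R_glass-fibre batt = R_total − R_other = 0.1367 K/W
k = L/(R·A) = 0.12/(0.1367×21.9)

k ≈ 0.0401 W/(m·K)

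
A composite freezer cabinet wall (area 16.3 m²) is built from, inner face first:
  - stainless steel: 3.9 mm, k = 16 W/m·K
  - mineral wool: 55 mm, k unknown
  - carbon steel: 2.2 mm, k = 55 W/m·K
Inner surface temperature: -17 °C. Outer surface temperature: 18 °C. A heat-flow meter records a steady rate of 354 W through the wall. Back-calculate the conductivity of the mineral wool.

Using the resistance-network approach (series):
R_stainless steel = L/(kA) = 0.0039/(16×16.3) = 1.495×10^-5 K/W
R_carbon steel = L/(kA) = 0.0022/(55×16.3) = 2.454×10^-6 K/W
Sum of known resistances R_other = 1.741×10^-5 K/W
Total R = ΔT/Q = 35/354 = 0.09887 K/W
R_mineral wool = R_total − R_other = 0.09885 K/W
k = L/(R·A) = 0.055/(0.09885×16.3)

k ≈ 0.0341 W/(m·K)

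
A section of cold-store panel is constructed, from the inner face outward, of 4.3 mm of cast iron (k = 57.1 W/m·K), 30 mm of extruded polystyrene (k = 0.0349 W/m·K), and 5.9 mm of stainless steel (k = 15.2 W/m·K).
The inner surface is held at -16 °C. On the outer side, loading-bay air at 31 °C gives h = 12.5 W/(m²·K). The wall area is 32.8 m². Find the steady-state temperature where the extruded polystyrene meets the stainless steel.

T ≈ 27 °C

Using the resistance-network approach (series):
R_cast iron = L/(kA) = 0.0043/(57.1×32.8) = 2.296×10^-6 K/W
R_extruded polystyrene = L/(kA) = 0.03/(0.0349×32.8) = 0.02621 K/W
R_stainless steel = L/(kA) = 0.0059/(15.2×32.8) = 1.183×10^-5 K/W
R_outer film = 1/(h_o·A) = 1/(12.5×32.8) = 0.002439 K/W
R_total = 0.02866 K/W;  Q = ΔT/R_total = 47/0.02866 = 1640 W
T_interface = T_inner + Q·ΣR(inner→interface) = -16 + 1640×0.02621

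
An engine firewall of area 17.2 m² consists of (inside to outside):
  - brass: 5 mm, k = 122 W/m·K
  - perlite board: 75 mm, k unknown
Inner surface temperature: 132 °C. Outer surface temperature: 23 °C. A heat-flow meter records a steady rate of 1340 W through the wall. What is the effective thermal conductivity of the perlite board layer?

k ≈ 0.0536 W/(m·K)

Treating each layer as a thermal resistance in series:
R_brass = L/(kA) = 0.005/(122×17.2) = 2.383×10^-6 K/W
Sum of known resistances R_other = 2.383×10^-6 K/W
Total R = ΔT/Q = 109/1340 = 0.08134 K/W
R_perlite board = R_total − R_other = 0.08134 K/W
k = L/(R·A) = 0.075/(0.08134×17.2)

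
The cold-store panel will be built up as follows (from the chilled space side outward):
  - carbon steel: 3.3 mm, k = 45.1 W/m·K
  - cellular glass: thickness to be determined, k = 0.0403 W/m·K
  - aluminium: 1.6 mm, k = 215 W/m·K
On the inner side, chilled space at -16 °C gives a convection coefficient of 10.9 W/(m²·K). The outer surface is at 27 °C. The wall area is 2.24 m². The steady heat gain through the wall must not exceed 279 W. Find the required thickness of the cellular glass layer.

L ≈ 10.2 mm

Using the resistance-network approach (series):
R_inner film = 1/(h_i·A) = 1/(10.9×2.24) = 0.04096 K/W
R_carbon steel = L/(kA) = 0.0033/(45.1×2.24) = 3.267×10^-5 K/W
R_aluminium = L/(kA) = 0.0016/(215×2.24) = 3.322×10^-6 K/W
Sum of the known resistances R_other = 0.04099 K/W
Required total resistance R_tot = ΔT/Q_allow = 43/279 = 0.1541 K/W
R_cellular glass = R_tot − R_other = 0.1131 K/W
L = R·k·A = 0.1131×0.0403×2.24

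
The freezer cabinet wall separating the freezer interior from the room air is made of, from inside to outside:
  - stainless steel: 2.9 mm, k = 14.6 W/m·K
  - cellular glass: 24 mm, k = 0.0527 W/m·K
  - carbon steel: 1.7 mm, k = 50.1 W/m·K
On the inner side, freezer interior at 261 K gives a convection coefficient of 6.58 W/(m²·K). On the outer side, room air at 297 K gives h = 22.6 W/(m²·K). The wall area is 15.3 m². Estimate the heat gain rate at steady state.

Q ≈ 845 W

Treating each layer as a thermal resistance in series:
R_inner film = 1/(h_i·A) = 1/(6.58×15.3) = 0.009933 K/W
R_stainless steel = L/(kA) = 0.0029/(14.6×15.3) = 1.298×10^-5 K/W
R_cellular glass = L/(kA) = 0.024/(0.0527×15.3) = 0.02977 K/W
R_carbon steel = L/(kA) = 0.0017/(50.1×15.3) = 2.218×10^-6 K/W
R_outer film = 1/(h_o·A) = 1/(22.6×15.3) = 0.002892 K/W
R_total = 0.04261 K/W
Q = ΔT / R_total = 36 / 0.04261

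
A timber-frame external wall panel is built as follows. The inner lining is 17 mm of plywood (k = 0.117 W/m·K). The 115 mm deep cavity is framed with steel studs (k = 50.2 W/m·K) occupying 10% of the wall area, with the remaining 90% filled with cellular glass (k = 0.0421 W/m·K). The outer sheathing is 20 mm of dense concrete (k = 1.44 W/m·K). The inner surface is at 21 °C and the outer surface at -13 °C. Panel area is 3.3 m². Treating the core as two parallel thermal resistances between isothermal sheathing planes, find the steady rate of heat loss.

Sheathing layers in series; stud and cavity paths in parallel between them.
R_inner = 0.017/(0.117×3.3) = 0.04403 K/W
R_stud  = 0.115/(50.2×0.1×3.3) = 0.006942 K/W
R_cav   = 0.115/(0.0421×0.9×3.3) = 0.9197 K/W
1/R_core = 1/R_stud + 1/R_cav → R_core = 0.00689 K/W
R_outer = 0.02/(1.44×3.3) = 0.004209 K/W
R_total = 0.05513 K/W
Q = ΔT/R_total = 34/0.05513

Q ≈ 617 W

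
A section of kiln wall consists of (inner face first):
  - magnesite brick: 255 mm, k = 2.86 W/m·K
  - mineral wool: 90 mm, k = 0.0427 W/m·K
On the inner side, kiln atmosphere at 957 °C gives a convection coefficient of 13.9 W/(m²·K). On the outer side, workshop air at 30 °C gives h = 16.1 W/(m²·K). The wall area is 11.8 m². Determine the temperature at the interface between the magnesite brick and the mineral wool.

T ≈ 893 °C

Thermal resistances in series:
R_inner film = 1/(h_i·A) = 1/(13.9×11.8) = 0.006097 K/W
R_magnesite brick = L/(kA) = 0.255/(2.86×11.8) = 0.007556 K/W
R_mineral wool = L/(kA) = 0.09/(0.0427×11.8) = 0.1786 K/W
R_outer film = 1/(h_o·A) = 1/(16.1×11.8) = 0.005264 K/W
R_total = 0.1975 K/W;  Q = ΔT/R_total = 927/0.1975 = 4693 W
T_interface = T_inner − Q·ΣR(inner→interface) = 957 − 4690×0.01365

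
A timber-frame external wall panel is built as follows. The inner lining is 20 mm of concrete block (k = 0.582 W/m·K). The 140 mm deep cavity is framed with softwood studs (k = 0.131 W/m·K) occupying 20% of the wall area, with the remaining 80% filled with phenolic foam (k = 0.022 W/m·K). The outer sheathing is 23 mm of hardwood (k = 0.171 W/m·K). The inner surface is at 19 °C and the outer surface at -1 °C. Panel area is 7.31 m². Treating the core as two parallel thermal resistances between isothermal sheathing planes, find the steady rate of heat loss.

Q ≈ 43.4 W

Sheathing layers in series; stud and cavity paths in parallel between them.
R_inner = 0.02/(0.582×7.31) = 0.004701 K/W
R_stud  = 0.14/(0.131×0.2×7.31) = 0.731 K/W
R_cav   = 0.14/(0.022×0.8×7.31) = 1.088 K/W
1/R_core = 1/R_stud + 1/R_cav → R_core = 0.4373 K/W
R_outer = 0.023/(0.171×7.31) = 0.0184 K/W
R_total = 0.4604 K/W
Q = ΔT/R_total = 20/0.4604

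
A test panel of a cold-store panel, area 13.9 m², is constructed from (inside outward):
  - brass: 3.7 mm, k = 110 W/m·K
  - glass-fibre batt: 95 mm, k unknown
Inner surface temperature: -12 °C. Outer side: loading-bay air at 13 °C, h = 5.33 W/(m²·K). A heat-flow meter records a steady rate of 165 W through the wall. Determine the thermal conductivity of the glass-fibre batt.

k ≈ 0.0495 W/(m·K)

Using the resistance-network approach (series):
R_brass = L/(kA) = 0.0037/(110×13.9) = 2.42×10^-6 K/W
R_outer film = 1/(h_o·A) = 1/(5.33×13.9) = 0.0135 K/W
Sum of known resistances R_other = 0.0135 K/W
Total R = ΔT/Q = 25/165 = 0.1515 K/W
R_glass-fibre batt = R_total − R_other = 0.138 K/W
k = L/(R·A) = 0.095/(0.138×13.9)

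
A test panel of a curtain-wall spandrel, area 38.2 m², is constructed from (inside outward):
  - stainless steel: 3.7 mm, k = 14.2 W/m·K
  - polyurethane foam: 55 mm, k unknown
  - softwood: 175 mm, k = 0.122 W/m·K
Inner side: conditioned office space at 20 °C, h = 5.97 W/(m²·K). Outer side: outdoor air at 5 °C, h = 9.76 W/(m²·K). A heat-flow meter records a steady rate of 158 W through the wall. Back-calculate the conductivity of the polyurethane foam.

k ≈ 0.0286 W/(m·K)

Using the resistance-network approach (series):
R_inner film = 1/(h_i·A) = 1/(5.97×38.2) = 0.004385 K/W
R_stainless steel = L/(kA) = 0.0037/(14.2×38.2) = 6.821×10^-6 K/W
R_softwood = L/(kA) = 0.175/(0.122×38.2) = 0.03755 K/W
R_outer film = 1/(h_o·A) = 1/(9.76×38.2) = 0.002682 K/W
Sum of known resistances R_other = 0.04462 K/W
Total R = ΔT/Q = 15/158 = 0.09494 K/W
R_polyurethane foam = R_total − R_other = 0.05031 K/W
k = L/(R·A) = 0.055/(0.05031×38.2)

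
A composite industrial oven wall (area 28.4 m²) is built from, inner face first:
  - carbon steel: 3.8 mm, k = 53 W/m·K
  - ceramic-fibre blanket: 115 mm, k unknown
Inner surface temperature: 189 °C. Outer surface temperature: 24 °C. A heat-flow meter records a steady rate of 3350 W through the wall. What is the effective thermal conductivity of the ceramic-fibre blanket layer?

Model the wall as resistances in series:
R_carbon steel = L/(kA) = 0.0038/(53×28.4) = 2.525×10^-6 K/W
Sum of known resistances R_other = 2.525×10^-6 K/W
Total R = ΔT/Q = 165/3350 = 0.04925 K/W
R_ceramic-fibre blanket = R_total − R_other = 0.04925 K/W
k = L/(R·A) = 0.115/(0.04925×28.4)

k ≈ 0.0822 W/(m·K)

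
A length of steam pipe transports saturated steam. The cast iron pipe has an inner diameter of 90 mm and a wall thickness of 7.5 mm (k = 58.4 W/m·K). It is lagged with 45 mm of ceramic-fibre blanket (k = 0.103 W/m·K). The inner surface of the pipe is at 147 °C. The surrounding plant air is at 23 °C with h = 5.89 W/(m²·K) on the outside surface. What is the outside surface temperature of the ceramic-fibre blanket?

Per-layer cylindrical resistances, series-summed:
R_cast iron pipe wall = ln(52.5/45)/(2π×58.4×1) = 4.201×10^-4 K/W
R_ceramic-fibre blanket = ln(97.5/52.5)/(2π×0.103×1) = 0.9565 K/W
R_outer film = 1/(h_o·2πr_oL) = 1/(5.89×2π×0.0975×1) = 0.2771 K/W
R_total = 1.234 K/W
Q = ΔT/R_total = 124/1.234
Q = 100 W/m
T_interface = T_inner − Q·ΣR(inner→interface) = 147 − 100×0.957

T ≈ 50.8 °C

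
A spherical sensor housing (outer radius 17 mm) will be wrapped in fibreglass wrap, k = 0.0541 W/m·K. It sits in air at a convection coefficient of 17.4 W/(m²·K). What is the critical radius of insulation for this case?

For a sphere r_cr = 2k/h = 2×0.0541/17.4
r_cr = 6.22 mm; since the bare radius (17 mm) is above r_cr, any added insulation will reduce heat loss.

r_cr ≈ 6.22 mm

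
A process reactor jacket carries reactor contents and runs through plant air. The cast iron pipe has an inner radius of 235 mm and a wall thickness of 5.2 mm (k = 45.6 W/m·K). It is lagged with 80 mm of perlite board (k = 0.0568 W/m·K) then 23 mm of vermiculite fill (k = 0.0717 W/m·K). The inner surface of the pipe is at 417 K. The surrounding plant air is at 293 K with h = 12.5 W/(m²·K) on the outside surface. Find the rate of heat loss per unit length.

q′ ≈ 124 W/m

For a radial system each layer contributes R = ln(r_out/r_in)/(2πkL); films add R = 1/(hA).
R_cast iron pipe wall = ln(240.2/235)/(2π×45.6×1) = 7.639×10^-5 K/W
R_perlite board = ln(320.2/240.2)/(2π×0.0568×1) = 0.8055 K/W
R_vermiculite fill = ln(343.2/320.2)/(2π×0.0717×1) = 0.154 K/W
R_outer film = 1/(h_o·2πr_oL) = 1/(12.5×2π×0.3432×1) = 0.0371 K/W
R_total = 0.9967 K/W
Q = ΔT/R_total = 124/0.9967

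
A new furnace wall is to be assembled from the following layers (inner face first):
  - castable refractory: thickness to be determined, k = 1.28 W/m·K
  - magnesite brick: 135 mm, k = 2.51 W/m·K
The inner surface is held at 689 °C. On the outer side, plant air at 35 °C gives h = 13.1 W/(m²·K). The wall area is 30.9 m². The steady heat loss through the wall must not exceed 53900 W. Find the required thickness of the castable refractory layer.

L ≈ 313 mm

Using the resistance-network approach (series):
R_magnesite brick = L/(kA) = 0.135/(2.51×30.9) = 0.001741 K/W
R_outer film = 1/(h_o·A) = 1/(13.1×30.9) = 0.00247 K/W
Sum of the known resistances R_other = 0.004211 K/W
Required total resistance R_tot = ΔT/Q_allow = 654/53900 = 0.01213 K/W
R_castable refractory = R_tot − R_other = 0.007923 K/W
L = R·k·A = 0.007923×1.28×30.9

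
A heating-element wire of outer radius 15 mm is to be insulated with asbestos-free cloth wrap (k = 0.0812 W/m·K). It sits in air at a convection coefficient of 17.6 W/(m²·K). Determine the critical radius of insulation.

r_cr ≈ 4.61 mm

For a cylinder r_cr = k/h = 0.0812/17.6
r_cr = 4.61 mm; since the bare radius (15 mm) is above r_cr, any added insulation will reduce heat loss.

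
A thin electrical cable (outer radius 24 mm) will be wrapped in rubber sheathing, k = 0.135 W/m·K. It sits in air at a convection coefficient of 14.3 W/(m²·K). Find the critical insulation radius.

For a cylinder r_cr = k/h = 0.135/14.3
r_cr = 9.44 mm; since the bare radius (24 mm) is above r_cr, any added insulation will reduce heat loss.

r_cr ≈ 9.44 mm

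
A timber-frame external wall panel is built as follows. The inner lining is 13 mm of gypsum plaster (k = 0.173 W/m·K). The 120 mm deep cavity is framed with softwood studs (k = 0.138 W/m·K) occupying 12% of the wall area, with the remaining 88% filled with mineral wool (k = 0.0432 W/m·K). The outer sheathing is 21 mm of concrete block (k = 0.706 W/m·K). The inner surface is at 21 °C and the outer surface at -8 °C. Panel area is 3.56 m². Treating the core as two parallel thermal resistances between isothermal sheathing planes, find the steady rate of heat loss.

Q ≈ 44.8 W

Sheathing layers in series; stud and cavity paths in parallel between them.
R_inner = 0.013/(0.173×3.56) = 0.02111 K/W
R_stud  = 0.12/(0.138×0.12×3.56) = 2.035 K/W
R_cav   = 0.12/(0.0432×0.88×3.56) = 0.8867 K/W
1/R_core = 1/R_stud + 1/R_cav → R_core = 0.6176 K/W
R_outer = 0.021/(0.706×3.56) = 0.008355 K/W
R_total = 0.6471 K/W
Q = ΔT/R_total = 29/0.6471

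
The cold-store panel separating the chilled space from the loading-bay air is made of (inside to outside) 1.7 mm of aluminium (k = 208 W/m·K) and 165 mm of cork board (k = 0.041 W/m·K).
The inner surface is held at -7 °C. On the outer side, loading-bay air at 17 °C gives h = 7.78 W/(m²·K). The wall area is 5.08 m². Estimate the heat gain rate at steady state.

Q ≈ 29.4 W

Using the resistance-network approach (series):
R_aluminium = L/(kA) = 0.0017/(208×5.08) = 1.609×10^-6 K/W
R_cork board = L/(kA) = 0.165/(0.041×5.08) = 0.7922 K/W
R_outer film = 1/(h_o·A) = 1/(7.78×5.08) = 0.0253 K/W
R_total = 0.8175 K/W
Q = ΔT / R_total = 24 / 0.8175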